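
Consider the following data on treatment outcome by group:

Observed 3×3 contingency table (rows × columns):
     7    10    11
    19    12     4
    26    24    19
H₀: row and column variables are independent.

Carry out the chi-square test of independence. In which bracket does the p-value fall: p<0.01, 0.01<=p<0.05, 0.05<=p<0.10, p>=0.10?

Row totals [28, 35, 69], col totals [52, 46, 34], n=132
χ² = (7−11.03)²/11.03 + (10−9.76)²/9.76 + (11−7.21)²/7.21 + (19−13.79)²/13.79 + (12−12.20)²/12.20 + (4−9.02)²/9.02 + (26−27.18)²/27.18 + (24−24.05)²/24.05 + (19−17.77)²/17.77 = 8.3677
df = 4
p-value (upper-tail) = 0.07900
→ bracket: 0.05<=p<0.10

p-value bracket: 0.05<=p<0.10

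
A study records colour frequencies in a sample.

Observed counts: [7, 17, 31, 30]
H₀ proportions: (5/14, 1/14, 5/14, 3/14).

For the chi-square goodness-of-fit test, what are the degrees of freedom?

df = k − 1 = 4 − 1 = 3

degrees of freedom = 3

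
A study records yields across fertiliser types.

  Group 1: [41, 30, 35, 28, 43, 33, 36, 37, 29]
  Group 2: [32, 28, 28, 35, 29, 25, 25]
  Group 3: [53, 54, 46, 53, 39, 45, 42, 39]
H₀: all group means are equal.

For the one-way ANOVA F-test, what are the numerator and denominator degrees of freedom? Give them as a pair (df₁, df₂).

k = 3 groups, N = 24 total
df = (k−1, N−k) = (3−1, 24−3) = (2, 21)

degrees of freedom = [2, 21]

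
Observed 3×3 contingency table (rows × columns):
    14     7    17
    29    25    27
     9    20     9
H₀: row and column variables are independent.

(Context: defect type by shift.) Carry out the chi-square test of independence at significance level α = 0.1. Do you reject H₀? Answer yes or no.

reject H₀: yes

Row totals [38, 81, 38], col totals [52, 52, 53], n=157
χ² = (14−12.59)²/12.59 + (7−12.59)²/12.59 + (17−12.83)²/12.83 + (29−26.83)²/26.83 + (25−26.83)²/26.83 + (27−27.34)²/27.34 + (9−12.59)²/12.59 + (20−12.59)²/12.59 + (9−12.83)²/12.83 = 10.8310
df = 4
p-value (upper-tail) = 0.02853
At α=0.1: p < α → reject H₀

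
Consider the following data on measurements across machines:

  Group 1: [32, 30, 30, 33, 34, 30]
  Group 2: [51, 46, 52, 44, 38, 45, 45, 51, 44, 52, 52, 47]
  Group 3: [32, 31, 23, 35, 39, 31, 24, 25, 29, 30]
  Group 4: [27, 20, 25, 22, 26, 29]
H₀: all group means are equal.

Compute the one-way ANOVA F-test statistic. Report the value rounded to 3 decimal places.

Group means [31.50, 47.25, 29.90, 24.83], grand mean 35.412
SSB = Σnᵢ(x̄ᵢ−x̄)² = 2748.752; SSW = ΣΣ(x−x̄ᵢ)² = 507.483
MSB = 2748.752/3 = 916.2507; MSW = 507.483/30 = 16.9161
F = MSB/MSW = 54.1644
df = (3, 30)

test statistic = 54.164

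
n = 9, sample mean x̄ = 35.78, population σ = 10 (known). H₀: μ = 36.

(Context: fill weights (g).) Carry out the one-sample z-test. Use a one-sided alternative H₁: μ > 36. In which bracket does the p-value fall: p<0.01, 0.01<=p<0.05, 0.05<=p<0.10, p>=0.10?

SE = σ/√n = 10/√9 = 3.3333
z = (x̄−μ₀)/SE = (35.78−36)/3.3333 = -0.0660
p-value (one-sided, H₁ greater) = 0.52631
→ bracket: p>=0.10

p-value bracket: p>=0.10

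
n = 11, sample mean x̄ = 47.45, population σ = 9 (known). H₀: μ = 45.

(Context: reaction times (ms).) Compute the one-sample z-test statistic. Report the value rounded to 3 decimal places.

test statistic = 0.903

SE = σ/√n = 9/√11 = 2.7136
z = (x̄−μ₀)/SE = (47.45−45)/2.7136 = 0.9029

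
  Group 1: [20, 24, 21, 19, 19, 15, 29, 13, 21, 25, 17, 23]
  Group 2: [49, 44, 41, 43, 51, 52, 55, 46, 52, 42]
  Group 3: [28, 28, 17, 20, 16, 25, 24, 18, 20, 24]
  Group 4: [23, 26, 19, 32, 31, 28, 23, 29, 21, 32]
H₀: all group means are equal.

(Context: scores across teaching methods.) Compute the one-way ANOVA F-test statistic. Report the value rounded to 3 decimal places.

Group means [20.50, 47.50, 22.00, 26.40], grand mean 28.690
SSB = Σnᵢ(x̄ᵢ−x̄)² = 4843.076; SSW = ΣΣ(x−x̄ᵢ)² = 807.900
MSB = 4843.076/3 = 1614.3587; MSW = 807.900/38 = 21.2605
F = MSB/MSW = 75.9322
df = (3, 38)

test statistic = 75.932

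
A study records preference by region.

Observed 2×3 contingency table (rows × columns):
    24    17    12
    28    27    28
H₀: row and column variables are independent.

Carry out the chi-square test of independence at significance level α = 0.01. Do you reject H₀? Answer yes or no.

Row totals [53, 83], col totals [52, 44, 40], n=136
χ² = (24−20.26)²/20.26 + (17−17.15)²/17.15 + (12−15.59)²/15.59 + (28−31.74)²/31.74 + (27−26.85)²/26.85 + (28−24.41)²/24.41 = 2.4836
df = 2
p-value (upper-tail) = 0.28886
At α=0.01: p ≥ α → fail to reject H₀

reject H₀: no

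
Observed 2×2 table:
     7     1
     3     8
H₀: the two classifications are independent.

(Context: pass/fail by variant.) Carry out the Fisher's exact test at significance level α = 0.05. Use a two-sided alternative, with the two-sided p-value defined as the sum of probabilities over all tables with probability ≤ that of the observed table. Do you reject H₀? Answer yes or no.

reject H₀: yes

Margins: r₁=8, r₂=11, c₁=10, c₂=9, n=19
p_obs = C(8,7)·C(11,3)/C(19,10); sum pmf over tables with pmf ≤ p_obs
p-value (two-sided) = 0.01977
At α=0.05: p < α → reject H₀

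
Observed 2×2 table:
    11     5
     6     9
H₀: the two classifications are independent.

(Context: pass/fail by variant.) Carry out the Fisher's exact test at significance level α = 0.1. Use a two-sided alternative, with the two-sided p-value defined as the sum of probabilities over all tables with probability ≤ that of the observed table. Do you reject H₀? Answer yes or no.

Margins: r₁=16, r₂=15, c₁=17, c₂=14, n=31
p_obs = C(16,11)·C(15,6)/C(31,17); sum pmf over tables with pmf ≤ p_obs
p-value (two-sided) = 0.15561
At α=0.1: p ≥ α → fail to reject H₀

reject H₀: no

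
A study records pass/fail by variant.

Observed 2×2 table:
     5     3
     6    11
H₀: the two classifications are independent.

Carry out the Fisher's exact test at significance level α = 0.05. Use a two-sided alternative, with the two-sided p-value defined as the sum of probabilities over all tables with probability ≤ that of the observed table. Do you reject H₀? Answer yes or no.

Margins: r₁=8, r₂=17, c₁=11, c₂=14, n=25
p_obs = C(8,5)·C(17,6)/C(25,11); sum pmf over tables with pmf ≤ p_obs
p-value (two-sided) = 0.38917
At α=0.05: p ≥ α → fail to reject H₀

reject H₀: no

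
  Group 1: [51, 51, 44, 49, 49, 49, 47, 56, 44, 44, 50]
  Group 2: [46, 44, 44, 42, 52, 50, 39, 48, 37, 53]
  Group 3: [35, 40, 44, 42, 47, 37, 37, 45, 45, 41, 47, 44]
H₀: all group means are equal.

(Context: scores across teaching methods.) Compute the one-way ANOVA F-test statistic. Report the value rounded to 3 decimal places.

Group means [48.55, 45.50, 42.00], grand mean 45.242
SSB = Σnᵢ(x̄ᵢ−x̄)² = 246.833; SSW = ΣΣ(x−x̄ᵢ)² = 571.227
MSB = 246.833/2 = 123.4167; MSW = 571.227/30 = 19.0409
F = MSB/MSW = 6.4817
df = (2, 30)

test statistic = 6.482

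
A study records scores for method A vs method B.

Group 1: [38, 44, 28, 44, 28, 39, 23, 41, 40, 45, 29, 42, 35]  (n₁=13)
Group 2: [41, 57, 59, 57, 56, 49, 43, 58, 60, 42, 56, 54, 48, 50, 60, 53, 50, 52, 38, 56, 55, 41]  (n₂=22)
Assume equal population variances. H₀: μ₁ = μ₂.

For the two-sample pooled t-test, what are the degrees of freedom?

degrees of freedom = 33

df = n₁ + n₂ − 2 = 13 + 22 − 2 = 33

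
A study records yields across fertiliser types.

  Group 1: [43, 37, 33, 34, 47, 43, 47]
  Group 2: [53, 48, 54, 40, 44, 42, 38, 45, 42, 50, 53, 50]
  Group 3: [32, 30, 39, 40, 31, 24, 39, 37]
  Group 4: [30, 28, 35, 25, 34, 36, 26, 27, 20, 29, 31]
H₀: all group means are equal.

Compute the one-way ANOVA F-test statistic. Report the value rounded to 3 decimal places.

Group means [40.57, 46.58, 34.00, 29.18], grand mean 37.789
SSB = Σnᵢ(x̄ᵢ−x̄)² = 1912.048; SSW = ΣΣ(x−x̄ᵢ)² = 988.267
MSB = 1912.048/3 = 637.3495; MSW = 988.267/34 = 29.0667
F = MSB/MSW = 21.9271
df = (3, 34)

test statistic = 21.927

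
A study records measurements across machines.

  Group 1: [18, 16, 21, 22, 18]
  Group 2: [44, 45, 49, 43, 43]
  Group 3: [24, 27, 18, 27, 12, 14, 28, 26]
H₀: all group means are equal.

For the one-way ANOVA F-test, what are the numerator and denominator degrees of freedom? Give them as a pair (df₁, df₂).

k = 3 groups, N = 18 total
df = (k−1, N−k) = (3−1, 18−3) = (2, 15)

degrees of freedom = [2, 15]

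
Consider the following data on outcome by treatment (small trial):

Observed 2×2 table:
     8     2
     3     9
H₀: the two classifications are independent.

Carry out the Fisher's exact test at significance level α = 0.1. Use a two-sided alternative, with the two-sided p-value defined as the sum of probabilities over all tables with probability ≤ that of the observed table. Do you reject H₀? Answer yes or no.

reject H₀: yes

Margins: r₁=10, r₂=12, c₁=11, c₂=11, n=22
p_obs = C(10,8)·C(12,3)/C(22,11); sum pmf over tables with pmf ≤ p_obs
p-value (two-sided) = 0.02997
At α=0.1: p < α → reject H₀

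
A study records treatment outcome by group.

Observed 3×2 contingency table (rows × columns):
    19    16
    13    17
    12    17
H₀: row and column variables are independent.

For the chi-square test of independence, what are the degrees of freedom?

df = (r−1)(c−1) = (3−1)·(2−1) = 2

degrees of freedom = 2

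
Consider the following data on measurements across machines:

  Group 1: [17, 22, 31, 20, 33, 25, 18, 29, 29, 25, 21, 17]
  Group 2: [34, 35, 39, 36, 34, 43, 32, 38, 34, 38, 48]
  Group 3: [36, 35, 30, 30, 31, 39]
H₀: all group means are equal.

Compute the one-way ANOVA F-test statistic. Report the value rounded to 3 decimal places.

test statistic = 22.285

Group means [23.92, 37.36, 33.50], grand mean 31.000
SSB = Σnᵢ(x̄ᵢ−x̄)² = 1085.038; SSW = ΣΣ(x−x̄ᵢ)² = 632.962
MSB = 1085.038/2 = 542.5189; MSW = 632.962/26 = 24.3447
F = MSB/MSW = 22.2849
df = (2, 26)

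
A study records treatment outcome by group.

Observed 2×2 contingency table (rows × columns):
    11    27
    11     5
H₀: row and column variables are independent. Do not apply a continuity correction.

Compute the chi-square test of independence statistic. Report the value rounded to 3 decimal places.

test statistic = 7.388

Row totals [38, 16], col totals [22, 32], n=54
χ² = (11−15.48)²/15.48 + (27−22.52)²/22.52 + (11−6.52)²/6.52 + (5−9.48)²/9.48 = 7.3884
df = 1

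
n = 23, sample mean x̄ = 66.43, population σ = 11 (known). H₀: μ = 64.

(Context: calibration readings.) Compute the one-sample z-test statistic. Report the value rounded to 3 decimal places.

SE = σ/√n = 11/√23 = 2.2937
z = (x̄−μ₀)/SE = (66.43−64)/2.2937 = 1.0594

test statistic = 1.059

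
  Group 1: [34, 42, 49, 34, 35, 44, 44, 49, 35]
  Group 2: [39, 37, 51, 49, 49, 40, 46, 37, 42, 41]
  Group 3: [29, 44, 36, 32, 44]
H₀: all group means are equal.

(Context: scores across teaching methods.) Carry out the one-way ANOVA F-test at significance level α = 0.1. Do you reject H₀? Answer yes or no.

reject H₀: no

Group means [40.67, 43.10, 37.00], grand mean 40.917
SSB = Σnᵢ(x̄ᵢ−x̄)² = 124.933; SSW = ΣΣ(x−x̄ᵢ)² = 750.900
MSB = 124.933/2 = 62.4667; MSW = 750.900/21 = 35.7571
F = MSB/MSW = 1.7470
df = (2, 21)
p-value (upper-tail) = 0.19869
At α=0.1: p ≥ α → fail to reject H₀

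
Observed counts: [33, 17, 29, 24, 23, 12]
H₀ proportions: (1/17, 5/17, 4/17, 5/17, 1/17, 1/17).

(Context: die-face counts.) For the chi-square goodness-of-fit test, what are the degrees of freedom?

degrees of freedom = 5

df = k − 1 = 6 − 1 = 5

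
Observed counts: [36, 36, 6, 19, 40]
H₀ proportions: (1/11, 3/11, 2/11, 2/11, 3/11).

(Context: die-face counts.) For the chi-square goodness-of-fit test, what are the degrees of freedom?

df = k − 1 = 5 − 1 = 4

degrees of freedom = 4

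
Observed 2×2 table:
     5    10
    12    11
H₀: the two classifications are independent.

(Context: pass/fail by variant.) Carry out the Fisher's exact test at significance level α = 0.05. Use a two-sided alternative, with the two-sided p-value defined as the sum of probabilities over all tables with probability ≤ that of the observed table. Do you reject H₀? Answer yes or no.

Margins: r₁=15, r₂=23, c₁=17, c₂=21, n=38
p_obs = C(15,5)·C(23,12)/C(38,17); sum pmf over tables with pmf ≤ p_obs
p-value (two-sided) = 0.32637
At α=0.05: p ≥ α → fail to reject H₀

reject H₀: no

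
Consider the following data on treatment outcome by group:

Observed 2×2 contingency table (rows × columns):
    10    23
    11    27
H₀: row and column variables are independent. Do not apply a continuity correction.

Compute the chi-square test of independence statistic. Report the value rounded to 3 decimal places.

Row totals [33, 38], col totals [21, 50], n=71
χ² = (10−9.76)²/9.76 + (23−23.24)²/23.24 + (11−11.24)²/11.24 + (27−26.76)²/26.76 = 0.0156
df = 1

test statistic = 0.016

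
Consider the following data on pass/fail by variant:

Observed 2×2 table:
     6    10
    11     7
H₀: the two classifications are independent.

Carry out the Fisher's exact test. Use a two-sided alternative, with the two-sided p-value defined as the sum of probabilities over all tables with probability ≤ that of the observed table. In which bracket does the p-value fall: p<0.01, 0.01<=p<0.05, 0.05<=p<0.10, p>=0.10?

Margins: r₁=16, r₂=18, c₁=17, c₂=17, n=34
p_obs = C(16,6)·C(18,11)/C(34,17); sum pmf over tables with pmf ≤ p_obs
p-value (two-sided) = 0.30283
→ bracket: p>=0.10

p-value bracket: p>=0.10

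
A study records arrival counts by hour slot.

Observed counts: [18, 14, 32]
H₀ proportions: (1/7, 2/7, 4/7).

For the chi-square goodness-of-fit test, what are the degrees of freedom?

df = k − 1 = 3 − 1 = 2

degrees of freedom = 2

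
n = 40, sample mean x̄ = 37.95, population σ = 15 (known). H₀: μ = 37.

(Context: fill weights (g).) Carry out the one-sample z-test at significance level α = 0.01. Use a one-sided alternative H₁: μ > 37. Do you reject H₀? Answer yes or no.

SE = σ/√n = 15/√40 = 2.3717
z = (x̄−μ₀)/SE = (37.95−37)/2.3717 = 0.4006
p-value (one-sided, H₁ greater) = 0.34437
At α=0.01: p ≥ α → fail to reject H₀

reject H₀: no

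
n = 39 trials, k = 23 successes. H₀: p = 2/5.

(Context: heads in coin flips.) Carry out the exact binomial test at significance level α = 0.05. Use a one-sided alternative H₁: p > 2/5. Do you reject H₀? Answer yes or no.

Exact binomial: n=39, k=23, p₀=2/5=0.4000
P(X≥23) from Σ C(n,i)·p₀^i·(1−p₀)^(n−i)
p-value (one-sided, H₁ greater) = 0.01283
At α=0.05: p < α → reject H₀

reject H₀: yes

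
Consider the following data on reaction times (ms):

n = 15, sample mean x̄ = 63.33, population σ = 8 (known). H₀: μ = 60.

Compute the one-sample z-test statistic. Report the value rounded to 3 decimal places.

test statistic = 1.612

SE = σ/√n = 8/√15 = 2.0656
z = (x̄−μ₀)/SE = (63.33−60)/2.0656 = 1.6121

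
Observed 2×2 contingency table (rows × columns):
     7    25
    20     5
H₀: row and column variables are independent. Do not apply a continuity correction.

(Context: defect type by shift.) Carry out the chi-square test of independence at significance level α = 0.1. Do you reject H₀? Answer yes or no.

reject H₀: yes

Row totals [32, 25], col totals [27, 30], n=57
χ² = (7−15.16)²/15.16 + (25−16.84)²/16.84 + (20−11.84)²/11.84 + (5−13.16)²/13.16 = 19.0198
df = 1
p-value (upper-tail) = 0.00001
At α=0.1: p < α → reject H₀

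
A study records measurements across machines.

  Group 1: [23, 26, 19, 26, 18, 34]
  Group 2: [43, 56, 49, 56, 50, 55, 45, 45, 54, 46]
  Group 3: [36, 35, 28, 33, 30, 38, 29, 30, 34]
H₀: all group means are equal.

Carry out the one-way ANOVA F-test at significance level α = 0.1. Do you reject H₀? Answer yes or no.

Group means [24.33, 49.90, 32.56], grand mean 37.520
SSB = Σnᵢ(x̄ᵢ−x̄)² = 2797.784; SSW = ΣΣ(x−x̄ᵢ)² = 494.456
MSB = 2797.784/2 = 1398.8922; MSW = 494.456/22 = 22.4753
F = MSB/MSW = 62.2414
df = (2, 22)
p-value (upper-tail) = 0.00000
At α=0.1: p < α → reject H₀

reject H₀: yes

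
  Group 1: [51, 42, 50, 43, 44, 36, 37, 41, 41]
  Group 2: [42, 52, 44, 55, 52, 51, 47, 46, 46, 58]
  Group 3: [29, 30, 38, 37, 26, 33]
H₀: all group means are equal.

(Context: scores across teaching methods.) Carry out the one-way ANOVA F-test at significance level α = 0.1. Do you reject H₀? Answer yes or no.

Group means [42.78, 49.30, 32.17], grand mean 42.840
SSB = Σnᵢ(x̄ᵢ−x̄)² = 1100.871; SSW = ΣΣ(x−x̄ᵢ)² = 552.489
MSB = 1100.871/2 = 550.4356; MSW = 552.489/22 = 25.1131
F = MSB/MSW = 21.9182
df = (2, 22)
p-value (upper-tail) = 0.00001
At α=0.1: p < α → reject H₀

reject H₀: yes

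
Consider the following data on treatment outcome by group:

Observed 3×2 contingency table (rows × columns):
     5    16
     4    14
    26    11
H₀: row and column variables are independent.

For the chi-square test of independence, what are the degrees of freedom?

df = (r−1)(c−1) = (3−1)·(2−1) = 2

degrees of freedom = 2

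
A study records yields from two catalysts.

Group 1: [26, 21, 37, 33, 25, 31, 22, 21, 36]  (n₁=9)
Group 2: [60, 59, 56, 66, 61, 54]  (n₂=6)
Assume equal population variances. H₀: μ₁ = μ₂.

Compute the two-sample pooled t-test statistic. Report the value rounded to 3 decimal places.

x̄₁=28.000, s₁=6.384, n₁=9
x̄₂=59.333, s₂=4.179, n₂=6
s_p² = [8·6.384² + 5·4.179²]/13 = 31.7949
SE = √(s_p²·(1/9+1/6)) = 2.9719
t = (28.000−59.333)/2.9719 = -10.5434
df = 13

test statistic = -10.543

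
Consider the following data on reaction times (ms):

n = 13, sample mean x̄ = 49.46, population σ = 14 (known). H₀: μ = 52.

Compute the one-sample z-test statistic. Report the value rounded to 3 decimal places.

test statistic = -0.654

SE = σ/√n = 14/√13 = 3.8829
z = (x̄−μ₀)/SE = (49.46−52)/3.8829 = -0.6542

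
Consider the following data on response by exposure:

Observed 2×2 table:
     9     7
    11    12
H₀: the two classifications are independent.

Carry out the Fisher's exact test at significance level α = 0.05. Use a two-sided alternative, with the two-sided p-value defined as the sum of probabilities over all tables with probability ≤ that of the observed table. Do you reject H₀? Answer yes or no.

Margins: r₁=16, r₂=23, c₁=20, c₂=19, n=39
p_obs = C(16,9)·C(23,11)/C(39,20); sum pmf over tables with pmf ≤ p_obs
p-value (two-sided) = 0.74753
At α=0.05: p ≥ α → fail to reject H₀

reject H₀: no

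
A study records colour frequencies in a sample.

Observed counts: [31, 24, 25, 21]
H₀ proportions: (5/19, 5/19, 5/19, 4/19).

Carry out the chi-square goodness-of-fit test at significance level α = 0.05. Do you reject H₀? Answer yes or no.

n = 101; E_i = n·p_i = [26.58, 26.58, 26.58, 21.26]
χ² = (31−26.58)²/26.58 + (24−26.58)²/26.58 + (25−26.58)²/26.58 + (21−21.26)²/21.26 = 1.0827
df = 3
p-value (upper-tail) = 0.78126
At α=0.05: p ≥ α → fail to reject H₀

reject H₀: no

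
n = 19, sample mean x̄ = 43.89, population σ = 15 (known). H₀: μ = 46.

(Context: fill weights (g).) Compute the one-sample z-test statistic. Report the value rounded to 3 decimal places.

SE = σ/√n = 15/√19 = 3.4412
z = (x̄−μ₀)/SE = (43.89−46)/3.4412 = -0.6132

test statistic = -0.613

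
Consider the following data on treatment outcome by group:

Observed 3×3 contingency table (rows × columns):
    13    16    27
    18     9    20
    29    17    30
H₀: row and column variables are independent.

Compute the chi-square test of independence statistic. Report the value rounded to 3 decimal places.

Row totals [56, 47, 76], col totals [60, 42, 77], n=179
χ² = (13−18.77)²/18.77 + (16−13.14)²/13.14 + (27−24.09)²/24.09 + (18−15.75)²/15.75 + (9−11.03)²/11.03 + (20−20.22)²/20.22 + (29−25.47)²/25.47 + (17−17.83)²/17.83 + (30−32.69)²/32.69 = 4.1924
df = 4

test statistic = 4.192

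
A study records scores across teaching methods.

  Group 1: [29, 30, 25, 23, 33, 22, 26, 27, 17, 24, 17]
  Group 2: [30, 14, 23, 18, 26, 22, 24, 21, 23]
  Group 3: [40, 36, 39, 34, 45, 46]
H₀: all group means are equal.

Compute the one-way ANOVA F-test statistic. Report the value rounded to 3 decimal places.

test statistic = 27.187

Group means [24.82, 22.33, 40.00], grand mean 27.462
SSB = Σnᵢ(x̄ᵢ−x̄)² = 1256.825; SSW = ΣΣ(x−x̄ᵢ)² = 531.636
MSB = 1256.825/2 = 628.4126; MSW = 531.636/23 = 23.1146
F = MSB/MSW = 27.1868
df = (2, 23)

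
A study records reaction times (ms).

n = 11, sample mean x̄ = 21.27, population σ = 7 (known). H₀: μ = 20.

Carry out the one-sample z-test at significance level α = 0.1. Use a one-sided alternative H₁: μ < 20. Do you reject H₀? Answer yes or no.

SE = σ/√n = 7/√11 = 2.1106
z = (x̄−μ₀)/SE = (21.27−20)/2.1106 = 0.6017
p-value (one-sided, H₁ less) = 0.72632
At α=0.1: p ≥ α → fail to reject H₀

reject H₀: no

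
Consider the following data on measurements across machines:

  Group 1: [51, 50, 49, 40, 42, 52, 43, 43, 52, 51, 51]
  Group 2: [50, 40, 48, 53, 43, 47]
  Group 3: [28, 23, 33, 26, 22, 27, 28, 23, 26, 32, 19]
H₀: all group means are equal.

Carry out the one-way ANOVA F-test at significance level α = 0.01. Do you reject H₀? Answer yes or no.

Group means [47.64, 46.83, 26.09], grand mean 39.000
SSB = Σnᵢ(x̄ᵢ−x̄)² = 3021.712; SSW = ΣΣ(x−x̄ᵢ)² = 500.288
MSB = 3021.712/2 = 1510.8561; MSW = 500.288/25 = 20.0115
F = MSB/MSW = 75.4993
df = (2, 25)
p-value (upper-tail) = 0.00000
At α=0.01: p < α → reject H₀

reject H₀: yes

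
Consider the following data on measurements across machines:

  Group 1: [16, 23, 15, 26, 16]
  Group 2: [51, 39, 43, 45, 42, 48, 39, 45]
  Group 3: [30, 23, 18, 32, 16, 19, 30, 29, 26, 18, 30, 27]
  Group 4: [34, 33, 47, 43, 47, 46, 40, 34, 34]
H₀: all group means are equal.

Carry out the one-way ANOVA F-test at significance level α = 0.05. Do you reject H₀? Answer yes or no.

reject H₀: yes

Group means [19.20, 44.00, 24.83, 39.78], grand mean 32.471
SSB = Σnᵢ(x̄ᵢ−x̄)² = 3124.448; SSW = ΣΣ(x−x̄ᵢ)² = 884.022
MSB = 3124.448/3 = 1041.4828; MSW = 884.022/30 = 29.4674
F = MSB/MSW = 35.3436
df = (3, 30)
p-value (upper-tail) = 0.00000
At α=0.05: p < α → reject H₀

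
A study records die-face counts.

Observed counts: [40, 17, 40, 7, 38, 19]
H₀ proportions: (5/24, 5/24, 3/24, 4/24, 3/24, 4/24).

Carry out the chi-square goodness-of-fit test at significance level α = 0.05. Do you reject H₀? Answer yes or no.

n = 161; E_i = n·p_i = [33.54, 33.54, 20.12, 26.83, 20.12, 26.83]
χ² = (40−33.54)²/33.54 + (17−33.54)²/33.54 + (40−20.12)²/20.12 + (7−26.83)²/26.83 + (38−20.12)²/20.12 + (19−26.83)²/26.83 = 61.8522
df = 5
p-value (upper-tail) = 0.00000
At α=0.05: p < α → reject H₀

reject H₀: yes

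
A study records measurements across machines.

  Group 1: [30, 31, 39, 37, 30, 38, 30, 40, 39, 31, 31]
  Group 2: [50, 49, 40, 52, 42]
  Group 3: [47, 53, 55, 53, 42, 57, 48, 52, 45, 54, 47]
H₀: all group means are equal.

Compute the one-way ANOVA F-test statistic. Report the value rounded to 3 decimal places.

test statistic = 34.726

Group means [34.18, 46.60, 50.27], grand mean 43.037
SSB = Σnᵢ(x̄ᵢ−x̄)² = 1501.945; SSW = ΣΣ(x−x̄ᵢ)² = 519.018
MSB = 1501.945/2 = 750.9724; MSW = 519.018/24 = 21.6258
F = MSB/MSW = 34.7258
df = (2, 24)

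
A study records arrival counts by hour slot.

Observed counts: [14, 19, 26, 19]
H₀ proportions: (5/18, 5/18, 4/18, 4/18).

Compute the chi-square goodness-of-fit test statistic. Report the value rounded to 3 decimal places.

test statistic = 7.535

n = 78; E_i = n·p_i = [21.67, 21.67, 17.33, 17.33]
χ² = (14−21.67)²/21.67 + (19−21.67)²/21.67 + (26−17.33)²/17.33 + (19−17.33)²/17.33 = 7.5346
df = 3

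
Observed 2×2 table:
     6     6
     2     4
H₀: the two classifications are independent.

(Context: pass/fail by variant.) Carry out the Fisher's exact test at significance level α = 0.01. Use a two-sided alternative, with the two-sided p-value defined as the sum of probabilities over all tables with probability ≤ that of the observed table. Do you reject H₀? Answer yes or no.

reject H₀: no

Margins: r₁=12, r₂=6, c₁=8, c₂=10, n=18
p_obs = C(12,6)·C(6,2)/C(18,8); sum pmf over tables with pmf ≤ p_obs
p-value (two-sided) = 0.63801
At α=0.01: p ≥ α → fail to reject H₀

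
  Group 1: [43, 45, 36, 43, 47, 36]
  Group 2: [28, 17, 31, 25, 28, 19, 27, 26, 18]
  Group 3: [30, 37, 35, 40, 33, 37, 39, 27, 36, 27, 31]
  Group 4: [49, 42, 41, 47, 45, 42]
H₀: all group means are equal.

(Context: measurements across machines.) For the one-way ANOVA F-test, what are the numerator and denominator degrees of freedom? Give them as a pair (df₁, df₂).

degrees of freedom = [3, 28]

k = 4 groups, N = 32 total
df = (k−1, N−k) = (4−1, 32−4) = (3, 28)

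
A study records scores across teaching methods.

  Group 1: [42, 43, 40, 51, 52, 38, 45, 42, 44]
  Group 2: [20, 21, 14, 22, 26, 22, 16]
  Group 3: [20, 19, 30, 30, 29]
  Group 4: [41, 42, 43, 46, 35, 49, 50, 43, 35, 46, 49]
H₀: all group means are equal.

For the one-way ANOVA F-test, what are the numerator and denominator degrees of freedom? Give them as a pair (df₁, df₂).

k = 4 groups, N = 32 total
df = (k−1, N−k) = (4−1, 32−4) = (3, 28)

degrees of freedom = [3, 28]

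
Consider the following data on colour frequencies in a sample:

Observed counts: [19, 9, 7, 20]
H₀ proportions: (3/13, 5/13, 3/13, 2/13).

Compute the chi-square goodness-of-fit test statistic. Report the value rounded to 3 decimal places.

n = 55; E_i = n·p_i = [12.69, 21.15, 12.69, 8.46]
χ² = (19−12.69)²/12.69 + (9−21.15)²/21.15 + (7−12.69)²/12.69 + (20−8.46)²/8.46 = 28.4048
df = 3

test statistic = 28.405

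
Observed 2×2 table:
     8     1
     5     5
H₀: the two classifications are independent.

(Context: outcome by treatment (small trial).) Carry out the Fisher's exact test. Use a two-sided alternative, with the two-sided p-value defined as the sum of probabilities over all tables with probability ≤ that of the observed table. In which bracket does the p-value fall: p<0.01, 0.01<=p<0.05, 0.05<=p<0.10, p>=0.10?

p-value bracket: p>=0.10

Margins: r₁=9, r₂=10, c₁=13, c₂=6, n=19
p_obs = C(9,8)·C(10,5)/C(19,13); sum pmf over tables with pmf ≤ p_obs
p-value (two-sided) = 0.14087
→ bracket: p>=0.10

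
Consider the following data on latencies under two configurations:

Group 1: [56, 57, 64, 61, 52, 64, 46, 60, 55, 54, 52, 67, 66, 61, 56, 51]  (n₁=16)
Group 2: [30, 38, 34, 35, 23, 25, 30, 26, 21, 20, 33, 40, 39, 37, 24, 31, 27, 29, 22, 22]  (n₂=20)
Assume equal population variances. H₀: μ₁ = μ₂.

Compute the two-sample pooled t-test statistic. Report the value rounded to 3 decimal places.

x̄₁=57.625, s₁=5.976, n₁=16
x̄₂=29.300, s₂=6.408, n₂=20
s_p² = [15·5.976² + 19·6.408²]/34 = 38.7044
SE = √(s_p²·(1/16+1/20)) = 2.0867
t = (57.625−29.300)/2.0867 = 13.5742
df = 34

test statistic = 13.574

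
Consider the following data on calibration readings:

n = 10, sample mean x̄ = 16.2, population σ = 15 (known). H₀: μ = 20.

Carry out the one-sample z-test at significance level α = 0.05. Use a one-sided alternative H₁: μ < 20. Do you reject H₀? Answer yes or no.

SE = σ/√n = 15/√10 = 4.7434
z = (x̄−μ₀)/SE = (16.2−20)/4.7434 = -0.8011
p-value (one-sided, H₁ less) = 0.21153
At α=0.05: p ≥ α → fail to reject H₀

reject H₀: no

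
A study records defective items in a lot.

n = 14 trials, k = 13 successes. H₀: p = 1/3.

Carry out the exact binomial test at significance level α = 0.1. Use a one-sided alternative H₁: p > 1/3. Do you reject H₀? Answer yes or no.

Exact binomial: n=14, k=13, p₀=1/3=0.3333
P(X≥13) from Σ C(n,i)·p₀^i·(1−p₀)^(n−i)
p-value (one-sided, H₁ greater) = 0.00001
At α=0.1: p < α → reject H₀

reject H₀: yes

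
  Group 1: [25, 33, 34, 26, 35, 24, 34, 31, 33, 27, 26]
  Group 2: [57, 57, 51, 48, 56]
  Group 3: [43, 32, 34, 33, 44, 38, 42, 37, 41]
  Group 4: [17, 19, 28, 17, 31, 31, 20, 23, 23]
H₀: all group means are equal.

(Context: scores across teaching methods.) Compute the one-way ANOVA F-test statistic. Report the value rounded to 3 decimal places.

test statistic = 51.059

Group means [29.82, 53.80, 38.22, 23.22], grand mean 33.824
SSB = Σnᵢ(x̄ᵢ−x̄)² = 3357.394; SSW = ΣΣ(x−x̄ᵢ)² = 657.547
MSB = 3357.394/3 = 1119.1312; MSW = 657.547/30 = 21.9182
F = MSB/MSW = 51.0593
df = (3, 30)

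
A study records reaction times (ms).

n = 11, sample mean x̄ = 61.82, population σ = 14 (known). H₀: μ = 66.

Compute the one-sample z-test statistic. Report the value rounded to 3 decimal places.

SE = σ/√n = 14/√11 = 4.2212
z = (x̄−μ₀)/SE = (61.82−66)/4.2212 = -0.9902

test statistic = -0.990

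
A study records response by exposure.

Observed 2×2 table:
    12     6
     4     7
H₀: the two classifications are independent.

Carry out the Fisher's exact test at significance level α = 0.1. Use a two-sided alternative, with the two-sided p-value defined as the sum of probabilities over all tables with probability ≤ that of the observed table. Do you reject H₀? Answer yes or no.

reject H₀: no

Margins: r₁=18, r₂=11, c₁=16, c₂=13, n=29
p_obs = C(18,12)·C(11,4)/C(29,16); sum pmf over tables with pmf ≤ p_obs
p-value (two-sided) = 0.14264
At α=0.1: p ≥ α → fail to reject H₀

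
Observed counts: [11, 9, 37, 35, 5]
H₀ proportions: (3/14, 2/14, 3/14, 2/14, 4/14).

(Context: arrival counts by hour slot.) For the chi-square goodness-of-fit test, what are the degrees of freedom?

degrees of freedom = 4

df = k − 1 = 5 − 1 = 4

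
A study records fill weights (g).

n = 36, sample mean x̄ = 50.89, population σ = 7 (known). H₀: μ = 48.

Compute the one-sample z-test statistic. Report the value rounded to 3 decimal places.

test statistic = 2.477

SE = σ/√n = 7/√36 = 1.1667
z = (x̄−μ₀)/SE = (50.89−48)/1.1667 = 2.4771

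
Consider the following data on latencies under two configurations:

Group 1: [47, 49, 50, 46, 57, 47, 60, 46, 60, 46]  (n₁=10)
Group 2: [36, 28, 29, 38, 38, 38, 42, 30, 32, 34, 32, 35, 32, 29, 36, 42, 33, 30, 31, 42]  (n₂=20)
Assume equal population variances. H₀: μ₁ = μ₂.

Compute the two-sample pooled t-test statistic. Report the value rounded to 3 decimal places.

x̄₁=50.800, s₁=5.865, n₁=10
x̄₂=34.350, s₂=4.511, n₂=20
s_p² = [9·5.865² + 19·4.511²]/28 = 24.8625
SE = √(s_p²·(1/10+1/20)) = 1.9312
t = (50.800−34.350)/1.9312 = 8.5182
df = 28

test statistic = 8.518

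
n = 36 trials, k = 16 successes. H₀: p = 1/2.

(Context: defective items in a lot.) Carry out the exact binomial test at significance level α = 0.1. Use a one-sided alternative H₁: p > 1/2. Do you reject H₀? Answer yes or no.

Exact binomial: n=36, k=16, p₀=1/2=0.5000
P(X≥16) from Σ C(n,i)·p₀^i·(1−p₀)^(n−i)
p-value (one-sided, H₁ greater) = 0.79748
At α=0.1: p ≥ α → fail to reject H₀

reject H₀: no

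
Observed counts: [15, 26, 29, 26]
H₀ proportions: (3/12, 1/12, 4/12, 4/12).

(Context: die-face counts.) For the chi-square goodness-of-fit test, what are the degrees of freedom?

degrees of freedom = 3

df = k − 1 = 4 − 1 = 3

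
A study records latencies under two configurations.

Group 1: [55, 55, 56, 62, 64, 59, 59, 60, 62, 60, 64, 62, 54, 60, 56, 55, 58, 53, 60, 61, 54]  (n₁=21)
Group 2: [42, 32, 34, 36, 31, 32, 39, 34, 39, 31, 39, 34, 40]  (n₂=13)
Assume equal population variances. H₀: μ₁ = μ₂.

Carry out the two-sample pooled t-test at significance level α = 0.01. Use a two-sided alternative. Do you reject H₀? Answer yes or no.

reject H₀: yes

x̄₁=58.524, s₁=3.415, n₁=21
x̄₂=35.615, s₂=3.776, n₂=13
s_p² = [20·3.415² + 12·3.776²]/32 = 12.6348
SE = √(s_p²·(1/21+1/13)) = 1.2544
t = (58.524−35.615)/1.2544 = 18.2622
df = 32
p-value (two-sided) = 0.00000
At α=0.01: p < α → reject H₀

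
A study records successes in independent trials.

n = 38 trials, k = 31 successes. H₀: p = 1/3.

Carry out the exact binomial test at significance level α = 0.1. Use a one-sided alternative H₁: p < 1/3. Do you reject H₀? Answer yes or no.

reject H₀: no

Exact binomial: n=38, k=31, p₀=1/3=0.3333
P(X≤31) from Σ C(n,i)·p₀^i·(1−p₀)^(n−i)
p-value (one-sided, H₁ less) = 1.00000
At α=0.1: p ≥ α → fail to reject H₀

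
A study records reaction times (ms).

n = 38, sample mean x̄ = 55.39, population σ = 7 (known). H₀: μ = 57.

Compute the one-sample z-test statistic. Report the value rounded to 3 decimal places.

test statistic = -1.418

SE = σ/√n = 7/√38 = 1.1355
z = (x̄−μ₀)/SE = (55.39−57)/1.1355 = -1.4178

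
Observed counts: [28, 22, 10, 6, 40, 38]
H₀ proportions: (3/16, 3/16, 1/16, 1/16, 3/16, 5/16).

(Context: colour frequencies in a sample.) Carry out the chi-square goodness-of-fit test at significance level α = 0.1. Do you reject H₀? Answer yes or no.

n = 144; E_i = n·p_i = [27.00, 27.00, 9.00, 9.00, 27.00, 45.00]
χ² = (28−27.00)²/27.00 + (22−27.00)²/27.00 + (10−9.00)²/9.00 + (6−9.00)²/9.00 + (40−27.00)²/27.00 + (38−45.00)²/45.00 = 9.4222
df = 5
p-value (upper-tail) = 0.09336
At α=0.1: p < α → reject H₀

reject H₀: yes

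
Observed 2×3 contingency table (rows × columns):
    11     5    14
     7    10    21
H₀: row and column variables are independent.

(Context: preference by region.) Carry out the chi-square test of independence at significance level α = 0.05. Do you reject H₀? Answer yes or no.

reject H₀: no

Row totals [30, 38], col totals [18, 15, 35], n=68
χ² = (11−7.94)²/7.94 + (5−6.62)²/6.62 + (14−15.44)²/15.44 + (7−10.06)²/10.06 + (10−8.38)²/8.38 + (21−19.56)²/19.56 = 3.0567
df = 2
p-value (upper-tail) = 0.21689
At α=0.05: p ≥ α → fail to reject H₀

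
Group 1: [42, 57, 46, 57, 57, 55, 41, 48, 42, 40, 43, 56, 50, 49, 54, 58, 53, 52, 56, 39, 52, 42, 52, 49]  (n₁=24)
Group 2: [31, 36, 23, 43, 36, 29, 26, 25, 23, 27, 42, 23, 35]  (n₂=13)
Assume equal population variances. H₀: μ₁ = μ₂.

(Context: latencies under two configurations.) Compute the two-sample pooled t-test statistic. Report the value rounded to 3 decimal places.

test statistic = 8.356

x̄₁=49.583, s₁=6.276, n₁=24
x̄₂=30.692, s₂=7.087, n₂=13
s_p² = [23·6.276² + 12·7.087²]/35 = 43.1029
SE = √(s_p²·(1/24+1/13)) = 2.2609
t = (49.583−30.692)/2.2609 = 8.3556
df = 35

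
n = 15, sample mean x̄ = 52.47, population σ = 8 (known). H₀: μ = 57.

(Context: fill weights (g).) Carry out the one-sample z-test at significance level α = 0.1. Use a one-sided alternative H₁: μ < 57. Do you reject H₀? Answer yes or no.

SE = σ/√n = 8/√15 = 2.0656
z = (x̄−μ₀)/SE = (52.47−57)/2.0656 = -2.1931
p-value (one-sided, H₁ less) = 0.01415
At α=0.1: p < α → reject H₀

reject H₀: yes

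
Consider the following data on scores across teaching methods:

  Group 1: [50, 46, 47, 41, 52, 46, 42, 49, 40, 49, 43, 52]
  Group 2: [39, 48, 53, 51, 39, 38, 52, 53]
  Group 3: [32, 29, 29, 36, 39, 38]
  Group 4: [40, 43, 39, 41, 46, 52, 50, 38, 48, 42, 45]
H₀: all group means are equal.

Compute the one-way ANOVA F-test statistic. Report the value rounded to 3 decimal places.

test statistic = 9.911

Group means [46.42, 46.62, 33.83, 44.00], grand mean 43.703
SSB = Σnᵢ(x̄ᵢ−x̄)² = 742.105; SSW = ΣΣ(x−x̄ᵢ)² = 823.625
MSB = 742.105/3 = 247.3682; MSW = 823.625/33 = 24.9583
F = MSB/MSW = 9.9112
df = (3, 33)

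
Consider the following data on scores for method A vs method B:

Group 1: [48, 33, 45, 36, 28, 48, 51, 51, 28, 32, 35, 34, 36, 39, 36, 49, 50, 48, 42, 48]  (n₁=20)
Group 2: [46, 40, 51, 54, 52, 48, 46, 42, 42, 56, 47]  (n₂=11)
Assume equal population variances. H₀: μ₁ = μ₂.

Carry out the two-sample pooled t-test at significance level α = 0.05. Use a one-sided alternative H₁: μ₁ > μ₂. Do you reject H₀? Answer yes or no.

x̄₁=40.850, s₁=7.962, n₁=20
x̄₂=47.636, s₂=5.182, n₂=11
s_p² = [19·7.962² + 10·5.182²]/29 = 50.7964
SE = √(s_p²·(1/20+1/11)) = 2.6754
t = (40.850−47.636)/2.6754 = -2.5366
df = 29
p-value (one-sided, H₁ greater) = 0.99158
At α=0.05: p ≥ α → fail to reject H₀

reject H₀: no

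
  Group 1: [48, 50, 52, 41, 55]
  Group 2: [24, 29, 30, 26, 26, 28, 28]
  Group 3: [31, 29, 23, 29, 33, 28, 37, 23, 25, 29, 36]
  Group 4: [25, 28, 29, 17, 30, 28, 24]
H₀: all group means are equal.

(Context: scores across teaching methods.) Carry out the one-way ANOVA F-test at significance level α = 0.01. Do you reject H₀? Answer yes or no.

Group means [49.20, 27.29, 29.36, 25.86], grand mean 31.367
SSB = Σnᵢ(x̄ᵢ−x̄)² = 1963.335; SSW = ΣΣ(x−x̄ᵢ)² = 475.631
MSB = 1963.335/3 = 654.4452; MSW = 475.631/26 = 18.2935
F = MSB/MSW = 35.7747
df = (3, 26)
p-value (upper-tail) = 0.00000
At α=0.01: p < α → reject H₀

reject H₀: yes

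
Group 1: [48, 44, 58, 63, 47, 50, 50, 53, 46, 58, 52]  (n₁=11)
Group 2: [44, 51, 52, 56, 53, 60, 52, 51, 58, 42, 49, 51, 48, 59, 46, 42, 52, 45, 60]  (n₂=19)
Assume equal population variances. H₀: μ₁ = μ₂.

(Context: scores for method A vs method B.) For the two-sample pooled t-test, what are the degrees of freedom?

degrees of freedom = 28

df = n₁ + n₂ − 2 = 11 + 19 − 2 = 28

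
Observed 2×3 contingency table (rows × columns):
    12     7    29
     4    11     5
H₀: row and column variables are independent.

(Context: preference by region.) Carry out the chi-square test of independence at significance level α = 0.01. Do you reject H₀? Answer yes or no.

Row totals [48, 20], col totals [16, 18, 34], n=68
χ² = (12−11.29)²/11.29 + (7−12.71)²/12.71 + (29−24.00)²/24.00 + (4−4.71)²/4.71 + (11−5.29)²/5.29 + (5−10.00)²/10.00 = 12.4037
df = 2
p-value (upper-tail) = 0.00203
At α=0.01: p < α → reject H₀

reject H₀: yes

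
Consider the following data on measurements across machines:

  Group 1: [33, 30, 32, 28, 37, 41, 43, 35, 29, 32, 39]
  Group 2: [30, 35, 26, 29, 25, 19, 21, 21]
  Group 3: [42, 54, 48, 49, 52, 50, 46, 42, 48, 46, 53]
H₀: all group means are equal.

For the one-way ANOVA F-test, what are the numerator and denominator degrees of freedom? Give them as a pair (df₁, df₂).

degrees of freedom = [2, 27]

k = 3 groups, N = 30 total
df = (k−1, N−k) = (3−1, 30−3) = (2, 27)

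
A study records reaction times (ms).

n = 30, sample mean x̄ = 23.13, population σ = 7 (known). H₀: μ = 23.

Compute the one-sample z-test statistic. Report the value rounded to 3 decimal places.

SE = σ/√n = 7/√30 = 1.2780
z = (x̄−μ₀)/SE = (23.13−23)/1.2780 = 0.1017

test statistic = 0.102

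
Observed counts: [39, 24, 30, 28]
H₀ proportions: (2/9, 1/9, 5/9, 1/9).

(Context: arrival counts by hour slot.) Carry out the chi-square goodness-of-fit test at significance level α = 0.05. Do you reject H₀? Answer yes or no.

n = 121; E_i = n·p_i = [26.89, 13.44, 67.22, 13.44]
χ² = (39−26.89)²/26.89 + (24−13.44)²/13.44 + (30−67.22)²/67.22 + (28−13.44)²/13.44 = 50.1116
df = 3
p-value (upper-tail) = 0.00000
At α=0.05: p < α → reject H₀

reject H₀: yes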